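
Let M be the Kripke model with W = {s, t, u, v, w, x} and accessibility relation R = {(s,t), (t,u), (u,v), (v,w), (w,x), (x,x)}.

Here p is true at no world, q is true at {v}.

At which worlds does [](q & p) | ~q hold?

s: [](q & p) is F, ~q is T. ✓
t: [](q & p) is F, ~q is T. ✓
u: [](q & p) is F, ~q is T. ✓
v: [](q & p) is F, ~q is F. ✗
w: [](q & p) is F, ~q is T. ✓
x: [](q & p) is F, ~q is T. ✓

{s, t, u, w, x}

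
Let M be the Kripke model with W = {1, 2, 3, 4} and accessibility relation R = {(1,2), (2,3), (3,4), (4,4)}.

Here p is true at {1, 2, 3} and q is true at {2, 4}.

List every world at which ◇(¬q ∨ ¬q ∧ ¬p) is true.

1: successors {2}; ¬q ∨ ¬q ∧ ¬p there: 2:F. ✗
2: successors {3}; ¬q ∨ ¬q ∧ ¬p there: 3:T. ✓
3: successors {4}; ¬q ∨ ¬q ∧ ¬p there: 4:F. ✗
4: successors {4}; ¬q ∨ ¬q ∧ ¬p there: 4:F. ✗

{2}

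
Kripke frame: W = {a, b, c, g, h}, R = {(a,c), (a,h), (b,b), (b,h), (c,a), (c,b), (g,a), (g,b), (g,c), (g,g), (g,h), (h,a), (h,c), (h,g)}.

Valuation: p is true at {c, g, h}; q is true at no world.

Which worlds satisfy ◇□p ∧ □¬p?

a: ◇□p is F, □¬p is F. ✗
b: ◇□p is F, □¬p is F. ✗
c: ◇□p is T, □¬p is T. ✓
g: ◇□p is T, □¬p is F. ✗
h: ◇□p is T, □¬p is F. ✗

{c}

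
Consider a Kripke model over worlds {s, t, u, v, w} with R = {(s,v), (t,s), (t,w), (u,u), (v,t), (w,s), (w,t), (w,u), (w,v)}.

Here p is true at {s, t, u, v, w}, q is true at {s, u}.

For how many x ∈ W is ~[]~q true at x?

3

s: []~q is T. ✗
t: []~q is F. ✓
u: []~q is F. ✓
v: []~q is T. ✗
w: []~q is F. ✓
Satisfying worlds: {t, u, w}.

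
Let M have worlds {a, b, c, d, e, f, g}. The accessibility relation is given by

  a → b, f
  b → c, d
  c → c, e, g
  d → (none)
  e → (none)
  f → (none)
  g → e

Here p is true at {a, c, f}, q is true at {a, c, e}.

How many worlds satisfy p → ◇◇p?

6

a: p is T, ◇◇p is T. ✓
b: p is F, ◇◇p is T. ✓
c: p is T, ◇◇p is T. ✓
d: p is F, ◇◇p is F. ✓
e: p is F, ◇◇p is F. ✓
f: p is T, ◇◇p is F. ✗
g: p is F, ◇◇p is F. ✓
Satisfying worlds: {a, b, c, d, e, g}.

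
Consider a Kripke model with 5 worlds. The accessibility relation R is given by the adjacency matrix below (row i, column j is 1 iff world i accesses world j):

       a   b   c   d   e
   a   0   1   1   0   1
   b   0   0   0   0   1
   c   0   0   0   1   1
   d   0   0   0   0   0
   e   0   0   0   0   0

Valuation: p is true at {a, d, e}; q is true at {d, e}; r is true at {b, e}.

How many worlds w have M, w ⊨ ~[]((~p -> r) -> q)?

1

a: []((~p -> r) -> q) is F. ✓
b: []((~p -> r) -> q) is T. ✗
c: []((~p -> r) -> q) is T. ✗
d: []((~p -> r) -> q) is T. ✗
e: []((~p -> r) -> q) is T. ✗
Satisfying worlds: {a}.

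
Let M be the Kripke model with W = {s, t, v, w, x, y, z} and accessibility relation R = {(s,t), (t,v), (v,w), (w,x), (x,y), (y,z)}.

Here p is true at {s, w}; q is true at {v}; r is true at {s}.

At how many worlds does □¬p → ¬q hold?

s: □¬p is T, ¬q is T. ✓
t: □¬p is T, ¬q is T. ✓
v: □¬p is F, ¬q is F. ✓
w: □¬p is T, ¬q is T. ✓
x: □¬p is T, ¬q is T. ✓
y: □¬p is T, ¬q is T. ✓
z: □¬p is T, ¬q is T. ✓
Satisfying worlds: {s, t, v, w, x, y, z}.

7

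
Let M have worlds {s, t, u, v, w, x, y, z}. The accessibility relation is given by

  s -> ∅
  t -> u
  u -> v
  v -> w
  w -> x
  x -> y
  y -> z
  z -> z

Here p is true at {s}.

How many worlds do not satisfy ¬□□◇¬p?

s: □□◇¬p is T. ✗
t: □□◇¬p is T. ✗
u: □□◇¬p is T. ✗
v: □□◇¬p is T. ✗
w: □□◇¬p is T. ✗
x: □□◇¬p is T. ✗
y: □□◇¬p is T. ✗
z: □□◇¬p is T. ✗
Satisfying worlds: ∅.
So ¬□□◇¬p fails at the other 8 worlds.

8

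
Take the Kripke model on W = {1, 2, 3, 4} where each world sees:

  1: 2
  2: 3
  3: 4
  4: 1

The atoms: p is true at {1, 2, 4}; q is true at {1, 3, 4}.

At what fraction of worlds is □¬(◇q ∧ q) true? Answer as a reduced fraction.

1: successors {2}; ¬(◇q ∧ q) there: 2:T. ✓
2: successors {3}; ¬(◇q ∧ q) there: 3:F. ✗
3: successors {4}; ¬(◇q ∧ q) there: 4:F. ✗
4: successors {1}; ¬(◇q ∧ q) there: 1:T. ✓
That's 2 of 4 worlds, so 2/4 = 1/2.

1/2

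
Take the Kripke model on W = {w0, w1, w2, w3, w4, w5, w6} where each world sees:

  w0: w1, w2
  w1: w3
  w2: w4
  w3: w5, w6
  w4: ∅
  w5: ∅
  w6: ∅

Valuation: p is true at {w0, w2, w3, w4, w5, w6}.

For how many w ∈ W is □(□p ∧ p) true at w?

w0: successors {w1, w2}; □p ∧ p there: w1:F, w2:T. ✗
w1: successors {w3}; □p ∧ p there: w3:T. ✓
w2: successors {w4}; □p ∧ p there: w4:T. ✓
w3: successors {w5, w6}; □p ∧ p there: w5:T, w6:T. ✓
w4: no successors, so □(□p ∧ p) holds vacuously. ✓
w5: no successors, so □(□p ∧ p) holds vacuously. ✓
w6: no successors, so □(□p ∧ p) holds vacuously. ✓
Satisfying worlds: {w1, w2, w3, w4, w5, w6}.

6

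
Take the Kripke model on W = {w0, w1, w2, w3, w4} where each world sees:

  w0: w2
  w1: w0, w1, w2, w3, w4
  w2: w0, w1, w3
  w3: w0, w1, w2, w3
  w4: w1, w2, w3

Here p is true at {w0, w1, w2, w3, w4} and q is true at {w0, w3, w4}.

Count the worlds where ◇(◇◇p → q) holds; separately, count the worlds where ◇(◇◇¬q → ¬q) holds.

For ◇(◇◇p → q):
w0: successors {w2}; ◇◇p → q there: w2:F. ✗
w1: successors {w0, w1, w2, w3, w4}; ◇◇p → q there: w0:T, w1:F, w2:F, w3:T, w4:T. ✓
w2: successors {w0, w1, w3}; ◇◇p → q there: w0:T, w1:F, w3:T. ✓
w3: successors {w0, w1, w2, w3}; ◇◇p → q there: w0:T, w1:F, w2:F, w3:T. ✓
w4: successors {w1, w2, w3}; ◇◇p → q there: w1:F, w2:F, w3:T. ✓
— 4 worlds.
For ◇(◇◇¬q → ¬q):
w0: successors {w2}; ◇◇¬q → ¬q there: w2:T. ✓
w1: successors {w0, w1, w2, w3, w4}; ◇◇¬q → ¬q there: w0:F, w1:T, w2:T, w3:F, w4:F. ✓
w2: successors {w0, w1, w3}; ◇◇¬q → ¬q there: w0:F, w1:T, w3:F. ✓
w3: successors {w0, w1, w2, w3}; ◇◇¬q → ¬q there: w0:F, w1:T, w2:T, w3:F. ✓
w4: successors {w1, w2, w3}; ◇◇¬q → ¬q there: w1:T, w2:T, w3:F. ✓
— 5 worlds.

4 and 5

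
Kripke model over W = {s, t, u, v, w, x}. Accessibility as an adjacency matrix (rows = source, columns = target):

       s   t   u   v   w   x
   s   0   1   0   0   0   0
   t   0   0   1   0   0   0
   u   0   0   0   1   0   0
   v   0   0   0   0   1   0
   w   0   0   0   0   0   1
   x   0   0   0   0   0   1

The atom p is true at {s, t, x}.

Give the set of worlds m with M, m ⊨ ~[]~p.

s: []~p is F. ✓
t: []~p is T. ✗
u: []~p is T. ✗
v: []~p is T. ✗
w: []~p is F. ✓
x: []~p is F. ✓

{s, w, x}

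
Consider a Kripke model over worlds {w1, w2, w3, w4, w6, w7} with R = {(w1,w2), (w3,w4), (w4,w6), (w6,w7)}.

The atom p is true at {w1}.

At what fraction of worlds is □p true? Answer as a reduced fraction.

1/3

w1: successors {w2}; p there: w2:F. ✗
w2: no successors, so □p holds vacuously. ✓
w3: successors {w4}; p there: w4:F. ✗
w4: successors {w6}; p there: w6:F. ✗
w6: successors {w7}; p there: w7:F. ✗
w7: no successors, so □p holds vacuously. ✓
That's 2 of 6 worlds, so 2/6 = 1/3.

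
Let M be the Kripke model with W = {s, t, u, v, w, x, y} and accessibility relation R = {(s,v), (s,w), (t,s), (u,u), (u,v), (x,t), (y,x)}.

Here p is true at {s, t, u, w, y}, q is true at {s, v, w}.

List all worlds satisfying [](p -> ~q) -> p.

s: [](p -> ~q) is F, p is T. ✓
t: [](p -> ~q) is F, p is T. ✓
u: [](p -> ~q) is T, p is T. ✓
v: [](p -> ~q) is T, p is F. ✗
w: [](p -> ~q) is T, p is T. ✓
x: [](p -> ~q) is T, p is F. ✗
y: [](p -> ~q) is T, p is T. ✓

{s, t, u, w, y}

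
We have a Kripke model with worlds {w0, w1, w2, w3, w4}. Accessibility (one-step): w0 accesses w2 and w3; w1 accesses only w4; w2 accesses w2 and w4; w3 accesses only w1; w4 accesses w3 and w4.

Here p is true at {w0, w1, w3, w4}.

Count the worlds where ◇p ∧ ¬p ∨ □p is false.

w0: ◇p ∧ ¬p is F, □p is F. ✗
w1: ◇p ∧ ¬p is F, □p is T. ✓
w2: ◇p ∧ ¬p is T, □p is F. ✓
w3: ◇p ∧ ¬p is F, □p is T. ✓
w4: ◇p ∧ ¬p is F, □p is T. ✓
Satisfying worlds: {w1, w2, w3, w4}.
So ◇p ∧ ¬p ∨ □p fails at the other 1 world.

1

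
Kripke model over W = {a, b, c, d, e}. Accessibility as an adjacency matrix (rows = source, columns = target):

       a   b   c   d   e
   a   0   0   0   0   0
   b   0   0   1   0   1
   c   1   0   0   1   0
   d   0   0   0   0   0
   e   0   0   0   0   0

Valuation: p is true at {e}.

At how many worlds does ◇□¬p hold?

a: no successors, so ◇□¬p fails. ✗
b: successors {c, e}; □¬p there: c:T, e:T. ✓
c: successors {a, d}; □¬p there: a:T, d:T. ✓
d: no successors, so ◇□¬p fails. ✗
e: no successors, so ◇□¬p fails. ✗
Satisfying worlds: {b, c}.

2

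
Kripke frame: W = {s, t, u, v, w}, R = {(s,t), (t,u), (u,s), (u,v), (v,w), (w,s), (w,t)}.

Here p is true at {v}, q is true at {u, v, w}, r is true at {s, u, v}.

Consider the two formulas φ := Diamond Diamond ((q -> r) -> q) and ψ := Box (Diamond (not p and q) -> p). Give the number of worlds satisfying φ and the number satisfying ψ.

For Diamond Diamond ((q -> r) -> q):
s: successors {t}; Diamond ((q -> r) -> q) there: t:T. ✓
t: successors {u}; Diamond ((q -> r) -> q) there: u:T. ✓
u: successors {s, v}; Diamond ((q -> r) -> q) there: s:F, v:T. ✓
v: successors {w}; Diamond ((q -> r) -> q) there: w:F. ✗
w: successors {s, t}; Diamond ((q -> r) -> q) there: s:F, t:T. ✓
— 4 worlds.
For Box (Diamond (not p and q) -> p):
s: successors {t}; Diamond (not p and q) -> p there: t:F. ✗
t: successors {u}; Diamond (not p and q) -> p there: u:T. ✓
u: successors {s, v}; Diamond (not p and q) -> p there: s:T, v:T. ✓
v: successors {w}; Diamond (not p and q) -> p there: w:T. ✓
w: successors {s, t}; Diamond (not p and q) -> p there: s:T, t:F. ✗
— 3 worlds.

4 and 3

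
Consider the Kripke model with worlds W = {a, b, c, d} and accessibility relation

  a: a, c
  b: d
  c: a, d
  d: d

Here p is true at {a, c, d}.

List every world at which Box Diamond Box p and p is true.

a: Box Diamond Box p is T, p is T. ✓
b: Box Diamond Box p is T, p is F. ✗
c: Box Diamond Box p is T, p is T. ✓
d: Box Diamond Box p is T, p is T. ✓

{a, c, d}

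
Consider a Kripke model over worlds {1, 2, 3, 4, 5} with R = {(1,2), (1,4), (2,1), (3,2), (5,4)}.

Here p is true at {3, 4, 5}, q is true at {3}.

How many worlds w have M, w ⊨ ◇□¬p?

1: successors {2, 4}; □¬p there: 2:T, 4:T. ✓
2: successors {1}; □¬p there: 1:F. ✗
3: successors {2}; □¬p there: 2:T. ✓
4: no successors, so ◇□¬p fails. ✗
5: successors {4}; □¬p there: 4:T. ✓
Satisfying worlds: {1, 3, 5}.

3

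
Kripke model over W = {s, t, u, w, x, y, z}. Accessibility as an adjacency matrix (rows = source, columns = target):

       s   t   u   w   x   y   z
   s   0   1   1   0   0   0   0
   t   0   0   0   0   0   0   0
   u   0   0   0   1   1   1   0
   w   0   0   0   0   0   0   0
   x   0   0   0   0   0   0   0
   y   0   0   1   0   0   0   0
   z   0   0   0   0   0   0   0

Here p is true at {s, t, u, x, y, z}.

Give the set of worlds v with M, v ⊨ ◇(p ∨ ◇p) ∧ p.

s: ◇(p ∨ ◇p) is T, p is T. ✓
t: ◇(p ∨ ◇p) is F, p is T. ✗
u: ◇(p ∨ ◇p) is T, p is T. ✓
w: ◇(p ∨ ◇p) is F, p is F. ✗
x: ◇(p ∨ ◇p) is F, p is T. ✗
y: ◇(p ∨ ◇p) is T, p is T. ✓
z: ◇(p ∨ ◇p) is F, p is T. ✗

{s, u, y}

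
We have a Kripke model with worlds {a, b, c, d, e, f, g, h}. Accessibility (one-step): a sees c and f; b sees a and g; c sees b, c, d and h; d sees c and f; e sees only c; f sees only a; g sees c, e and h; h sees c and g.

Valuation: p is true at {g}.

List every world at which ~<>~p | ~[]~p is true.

{b, h}

a: ~<>~p is F, ~[]~p is F. ✗
b: ~<>~p is F, ~[]~p is T. ✓
c: ~<>~p is F, ~[]~p is F. ✗
d: ~<>~p is F, ~[]~p is F. ✗
e: ~<>~p is F, ~[]~p is F. ✗
f: ~<>~p is F, ~[]~p is F. ✗
g: ~<>~p is F, ~[]~p is F. ✗
h: ~<>~p is F, ~[]~p is T. ✓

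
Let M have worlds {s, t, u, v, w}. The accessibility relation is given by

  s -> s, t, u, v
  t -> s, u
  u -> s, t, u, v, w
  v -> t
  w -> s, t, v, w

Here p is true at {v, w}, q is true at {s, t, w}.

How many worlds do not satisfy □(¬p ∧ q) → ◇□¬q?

1

s: □(¬p ∧ q) is F, ◇□¬q is F. ✓
t: □(¬p ∧ q) is F, ◇□¬q is F. ✓
u: □(¬p ∧ q) is F, ◇□¬q is F. ✓
v: □(¬p ∧ q) is T, ◇□¬q is F. ✗
w: □(¬p ∧ q) is F, ◇□¬q is F. ✓
Satisfying worlds: {s, t, u, w}.
So □(¬p ∧ q) → ◇□¬q fails at the other 1 world.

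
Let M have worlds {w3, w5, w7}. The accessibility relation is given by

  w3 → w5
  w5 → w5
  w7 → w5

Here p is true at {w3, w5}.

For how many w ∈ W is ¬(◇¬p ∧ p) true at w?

w3: ◇¬p ∧ p is F. ✓
w5: ◇¬p ∧ p is F. ✓
w7: ◇¬p ∧ p is F. ✓
Satisfying worlds: {w3, w5, w7}.

3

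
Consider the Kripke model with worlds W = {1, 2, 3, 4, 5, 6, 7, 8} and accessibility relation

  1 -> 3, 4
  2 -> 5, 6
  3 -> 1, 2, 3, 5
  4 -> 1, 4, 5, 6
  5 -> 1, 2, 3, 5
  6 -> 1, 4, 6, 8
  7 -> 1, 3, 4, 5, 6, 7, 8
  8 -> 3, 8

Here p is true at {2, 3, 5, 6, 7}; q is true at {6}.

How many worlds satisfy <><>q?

7

1: successors {3, 4}; <>q there: 3:F, 4:T. ✓
2: successors {5, 6}; <>q there: 5:F, 6:T. ✓
3: successors {1, 2, 3, 5}; <>q there: 1:F, 2:T, 3:F, 5:F. ✓
4: successors {1, 4, 5, 6}; <>q there: 1:F, 4:T, 5:F, 6:T. ✓
5: successors {1, 2, 3, 5}; <>q there: 1:F, 2:T, 3:F, 5:F. ✓
6: successors {1, 4, 6, 8}; <>q there: 1:F, 4:T, 6:T, 8:F. ✓
7: successors {1, 3, 4, 5, 6, 7, 8}; <>q there: 1:F, 3:F, 4:T, 5:F, 6:T, 7:T, 8:F. ✓
8: successors {3, 8}; <>q there: 3:F, 8:F. ✗
Satisfying worlds: {1, 2, 3, 4, 5, 6, 7}.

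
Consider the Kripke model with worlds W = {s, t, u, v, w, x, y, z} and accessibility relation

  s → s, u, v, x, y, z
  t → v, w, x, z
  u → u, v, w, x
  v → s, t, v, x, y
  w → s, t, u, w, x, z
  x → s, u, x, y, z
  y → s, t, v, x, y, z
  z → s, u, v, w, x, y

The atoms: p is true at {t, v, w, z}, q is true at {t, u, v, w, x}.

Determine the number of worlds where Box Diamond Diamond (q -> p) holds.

s: successors {s, u, v, x, y, z}; Diamond Diamond (q -> p) there: s:T, u:T, v:T, x:T, y:T, z:T. ✓
t: successors {v, w, x, z}; Diamond Diamond (q -> p) there: v:T, w:T, x:T, z:T. ✓
u: successors {u, v, w, x}; Diamond Diamond (q -> p) there: u:T, v:T, w:T, x:T. ✓
v: successors {s, t, v, x, y}; Diamond Diamond (q -> p) there: s:T, t:T, v:T, x:T, y:T. ✓
w: successors {s, t, u, w, x, z}; Diamond Diamond (q -> p) there: s:T, t:T, u:T, w:T, x:T, z:T. ✓
x: successors {s, u, x, y, z}; Diamond Diamond (q -> p) there: s:T, u:T, x:T, y:T, z:T. ✓
y: successors {s, t, v, x, y, z}; Diamond Diamond (q -> p) there: s:T, t:T, v:T, x:T, y:T, z:T. ✓
z: successors {s, u, v, w, x, y}; Diamond Diamond (q -> p) there: s:T, u:T, v:T, w:T, x:T, y:T. ✓
Satisfying worlds: {s, t, u, v, w, x, y, z}.

8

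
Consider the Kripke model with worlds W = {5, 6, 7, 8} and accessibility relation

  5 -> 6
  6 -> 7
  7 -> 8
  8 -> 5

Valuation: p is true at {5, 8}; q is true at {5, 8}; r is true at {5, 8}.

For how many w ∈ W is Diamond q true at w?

5: successors {6}; q there: 6:F. ✗
6: successors {7}; q there: 7:F. ✗
7: successors {8}; q there: 8:T. ✓
8: successors {5}; q there: 5:T. ✓
Satisfying worlds: {7, 8}.

2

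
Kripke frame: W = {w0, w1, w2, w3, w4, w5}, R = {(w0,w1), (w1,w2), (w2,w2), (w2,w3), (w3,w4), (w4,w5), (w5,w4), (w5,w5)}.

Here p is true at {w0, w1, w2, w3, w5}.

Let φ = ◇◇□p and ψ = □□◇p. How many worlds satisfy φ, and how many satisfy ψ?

5 and 4

For ◇◇□p:
w0: successors {w1}; ◇□p there: w1:T. ✓
w1: successors {w2}; ◇□p there: w2:T. ✓
w2: successors {w2, w3}; ◇□p there: w2:T, w3:T. ✓
w3: successors {w4}; ◇□p there: w4:F. ✗
w4: successors {w5}; ◇□p there: w5:T. ✓
w5: successors {w4, w5}; ◇□p there: w4:F, w5:T. ✓
— 5 worlds.
For □□◇p:
w0: successors {w1}; □◇p there: w1:T. ✓
w1: successors {w2}; □◇p there: w2:F. ✗
w2: successors {w2, w3}; □◇p there: w2:F, w3:T. ✗
w3: successors {w4}; □◇p there: w4:T. ✓
w4: successors {w5}; □◇p there: w5:T. ✓
w5: successors {w4, w5}; □◇p there: w4:T, w5:T. ✓
— 4 worlds.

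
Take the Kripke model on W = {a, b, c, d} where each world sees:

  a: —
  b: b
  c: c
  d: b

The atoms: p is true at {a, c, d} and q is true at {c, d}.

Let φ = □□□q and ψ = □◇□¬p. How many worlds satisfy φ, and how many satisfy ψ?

2 and 3

For □□□q:
a: no successors, so □□□q holds vacuously. ✓
b: successors {b}; □□q there: b:F. ✗
c: successors {c}; □□q there: c:T. ✓
d: successors {b}; □□q there: b:F. ✗
— 2 worlds.
For □◇□¬p:
a: no successors, so □◇□¬p holds vacuously. ✓
b: successors {b}; ◇□¬p there: b:T. ✓
c: successors {c}; ◇□¬p there: c:F. ✗
d: successors {b}; ◇□¬p there: b:T. ✓
— 3 worlds.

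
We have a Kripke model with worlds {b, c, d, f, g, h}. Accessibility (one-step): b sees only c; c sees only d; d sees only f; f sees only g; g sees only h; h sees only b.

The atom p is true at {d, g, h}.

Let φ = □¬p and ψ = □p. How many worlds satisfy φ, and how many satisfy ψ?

For □¬p:
b: successors {c}; ¬p there: c:T. ✓
c: successors {d}; ¬p there: d:F. ✗
d: successors {f}; ¬p there: f:T. ✓
f: successors {g}; ¬p there: g:F. ✗
g: successors {h}; ¬p there: h:F. ✗
h: successors {b}; ¬p there: b:T. ✓
— 3 worlds.
For □p:
b: successors {c}; p there: c:F. ✗
c: successors {d}; p there: d:T. ✓
d: successors {f}; p there: f:F. ✗
f: successors {g}; p there: g:T. ✓
g: successors {h}; p there: h:T. ✓
h: successors {b}; p there: b:F. ✗
— 3 worlds.

3 and 3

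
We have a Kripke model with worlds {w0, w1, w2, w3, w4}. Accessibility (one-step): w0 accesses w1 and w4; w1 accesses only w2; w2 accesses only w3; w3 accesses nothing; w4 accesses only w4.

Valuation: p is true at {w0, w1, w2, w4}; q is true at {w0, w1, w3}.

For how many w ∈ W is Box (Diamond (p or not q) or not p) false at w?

w0: successors {w1, w4}; Diamond (p or not q) or not p there: w1:T, w4:T. ✓
w1: successors {w2}; Diamond (p or not q) or not p there: w2:F. ✗
w2: successors {w3}; Diamond (p or not q) or not p there: w3:T. ✓
w3: no successors, so Box (Diamond (p or not q) or not p) holds vacuously. ✓
w4: successors {w4}; Diamond (p or not q) or not p there: w4:T. ✓
Satisfying worlds: {w0, w2, w3, w4}.
So Box (Diamond (p or not q) or not p) fails at the other 1 world.

1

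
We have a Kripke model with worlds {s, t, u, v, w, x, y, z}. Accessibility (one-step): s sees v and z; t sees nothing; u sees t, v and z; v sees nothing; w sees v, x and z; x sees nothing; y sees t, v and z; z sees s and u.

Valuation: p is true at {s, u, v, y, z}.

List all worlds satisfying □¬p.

s: successors {v, z}; ¬p there: v:F, z:F. ✗
t: no successors, so □¬p holds vacuously. ✓
u: successors {t, v, z}; ¬p there: t:T, v:F, z:F. ✗
v: no successors, so □¬p holds vacuously. ✓
w: successors {v, x, z}; ¬p there: v:F, x:T, z:F. ✗
x: no successors, so □¬p holds vacuously. ✓
y: successors {t, v, z}; ¬p there: t:T, v:F, z:F. ✗
z: successors {s, u}; ¬p there: s:F, u:F. ✗

{t, v, x}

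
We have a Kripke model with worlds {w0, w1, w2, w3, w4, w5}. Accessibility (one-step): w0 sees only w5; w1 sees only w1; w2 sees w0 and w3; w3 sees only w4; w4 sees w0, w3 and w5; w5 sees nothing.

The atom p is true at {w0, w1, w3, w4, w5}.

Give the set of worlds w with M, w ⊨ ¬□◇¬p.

w0: □◇¬p is F. ✓
w1: □◇¬p is F. ✓
w2: □◇¬p is F. ✓
w3: □◇¬p is F. ✓
w4: □◇¬p is F. ✓
w5: □◇¬p is T. ✗

{w0, w1, w2, w3, w4}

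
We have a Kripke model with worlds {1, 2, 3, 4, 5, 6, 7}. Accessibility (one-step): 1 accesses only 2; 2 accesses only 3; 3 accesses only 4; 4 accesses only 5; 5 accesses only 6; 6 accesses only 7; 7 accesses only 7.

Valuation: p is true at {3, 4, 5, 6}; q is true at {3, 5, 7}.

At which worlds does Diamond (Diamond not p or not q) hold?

1: successors {2}; Diamond not p or not q there: 2:T. ✓
2: successors {3}; Diamond not p or not q there: 3:F. ✗
3: successors {4}; Diamond not p or not q there: 4:T. ✓
4: successors {5}; Diamond not p or not q there: 5:F. ✗
5: successors {6}; Diamond not p or not q there: 6:T. ✓
6: successors {7}; Diamond not p or not q there: 7:T. ✓
7: successors {7}; Diamond not p or not q there: 7:T. ✓

{1, 3, 5, 6, 7}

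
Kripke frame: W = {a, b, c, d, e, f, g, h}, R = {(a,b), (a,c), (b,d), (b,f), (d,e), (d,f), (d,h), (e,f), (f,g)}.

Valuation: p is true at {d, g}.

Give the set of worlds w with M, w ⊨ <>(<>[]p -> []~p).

{a, b, d, f}

a: successors {b, c}; <>[]p -> []~p there: b:F, c:T. ✓
b: successors {d, f}; <>[]p -> []~p there: d:T, f:F. ✓
c: no successors, so <>(<>[]p -> []~p) fails. ✗
d: successors {e, f, h}; <>[]p -> []~p there: e:T, f:F, h:T. ✓
e: successors {f}; <>[]p -> []~p there: f:F. ✗
f: successors {g}; <>[]p -> []~p there: g:T. ✓
g: no successors, so <>(<>[]p -> []~p) fails. ✗
h: no successors, so <>(<>[]p -> []~p) fails. ✗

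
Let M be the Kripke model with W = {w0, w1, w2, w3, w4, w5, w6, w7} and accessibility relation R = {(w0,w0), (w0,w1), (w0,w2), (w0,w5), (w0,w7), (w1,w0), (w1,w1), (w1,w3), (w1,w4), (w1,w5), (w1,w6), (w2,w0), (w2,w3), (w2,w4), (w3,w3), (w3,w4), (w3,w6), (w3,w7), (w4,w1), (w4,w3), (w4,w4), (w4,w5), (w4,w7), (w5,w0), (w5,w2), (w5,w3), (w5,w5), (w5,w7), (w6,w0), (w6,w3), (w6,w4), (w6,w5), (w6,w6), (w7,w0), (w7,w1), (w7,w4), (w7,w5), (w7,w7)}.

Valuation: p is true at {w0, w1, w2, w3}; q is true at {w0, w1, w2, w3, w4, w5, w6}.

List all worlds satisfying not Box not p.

{w0, w1, w2, w3, w4, w5, w6, w7}

w0: Box not p is F. ✓
w1: Box not p is F. ✓
w2: Box not p is F. ✓
w3: Box not p is F. ✓
w4: Box not p is F. ✓
w5: Box not p is F. ✓
w6: Box not p is F. ✓
w7: Box not p is F. ✓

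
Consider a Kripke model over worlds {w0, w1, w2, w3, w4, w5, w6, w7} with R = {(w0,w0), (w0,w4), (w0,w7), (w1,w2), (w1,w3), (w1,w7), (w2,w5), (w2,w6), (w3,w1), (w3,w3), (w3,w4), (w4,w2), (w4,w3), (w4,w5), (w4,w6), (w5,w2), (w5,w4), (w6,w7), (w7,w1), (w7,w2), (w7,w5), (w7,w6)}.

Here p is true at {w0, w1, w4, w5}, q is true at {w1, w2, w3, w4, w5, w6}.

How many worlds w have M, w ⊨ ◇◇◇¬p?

w0: successors {w0, w4, w7}; ◇◇¬p there: w0:T, w4:T, w7:T. ✓
w1: successors {w2, w3, w7}; ◇◇¬p there: w2:T, w3:T, w7:T. ✓
w2: successors {w5, w6}; ◇◇¬p there: w5:T, w6:T. ✓
w3: successors {w1, w3, w4}; ◇◇¬p there: w1:T, w3:T, w4:T. ✓
w4: successors {w2, w3, w5, w6}; ◇◇¬p there: w2:T, w3:T, w5:T, w6:T. ✓
w5: successors {w2, w4}; ◇◇¬p there: w2:T, w4:T. ✓
w6: successors {w7}; ◇◇¬p there: w7:T. ✓
w7: successors {w1, w2, w5, w6}; ◇◇¬p there: w1:T, w2:T, w5:T, w6:T. ✓
Satisfying worlds: {w0, w1, w2, w3, w4, w5, w6, w7}.

8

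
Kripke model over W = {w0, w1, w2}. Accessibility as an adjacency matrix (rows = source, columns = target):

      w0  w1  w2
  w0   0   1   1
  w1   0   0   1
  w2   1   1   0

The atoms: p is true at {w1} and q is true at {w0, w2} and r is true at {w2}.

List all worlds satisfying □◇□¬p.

w0: successors {w1, w2}; ◇□¬p there: w1:F, w2:T. ✗
w1: successors {w2}; ◇□¬p there: w2:T. ✓
w2: successors {w0, w1}; ◇□¬p there: w0:T, w1:F. ✗

{w1}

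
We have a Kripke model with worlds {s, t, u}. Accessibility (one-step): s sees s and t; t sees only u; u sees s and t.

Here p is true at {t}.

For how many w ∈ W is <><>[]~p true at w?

s: successors {s, t}; <>[]~p there: s:T, t:F. ✓
t: successors {u}; <>[]~p there: u:T. ✓
u: successors {s, t}; <>[]~p there: s:T, t:F. ✓
Satisfying worlds: {s, t, u}.

3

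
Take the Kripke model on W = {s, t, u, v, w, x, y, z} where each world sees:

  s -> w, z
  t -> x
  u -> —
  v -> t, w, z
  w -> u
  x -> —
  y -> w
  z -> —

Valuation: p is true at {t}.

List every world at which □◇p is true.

s: successors {w, z}; ◇p there: w:F, z:F. ✗
t: successors {x}; ◇p there: x:F. ✗
u: no successors, so □◇p holds vacuously. ✓
v: successors {t, w, z}; ◇p there: t:F, w:F, z:F. ✗
w: successors {u}; ◇p there: u:F. ✗
x: no successors, so □◇p holds vacuously. ✓
y: successors {w}; ◇p there: w:F. ✗
z: no successors, so □◇p holds vacuously. ✓

{u, x, z}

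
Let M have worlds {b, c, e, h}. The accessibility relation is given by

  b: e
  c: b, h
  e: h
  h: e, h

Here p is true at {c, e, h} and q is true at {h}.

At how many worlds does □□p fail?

b: successors {e}; □p there: e:T. ✓
c: successors {b, h}; □p there: b:T, h:T. ✓
e: successors {h}; □p there: h:T. ✓
h: successors {e, h}; □p there: e:T, h:T. ✓
Satisfying worlds: {b, c, e, h}.
So □□p fails at the other 0 worlds.

0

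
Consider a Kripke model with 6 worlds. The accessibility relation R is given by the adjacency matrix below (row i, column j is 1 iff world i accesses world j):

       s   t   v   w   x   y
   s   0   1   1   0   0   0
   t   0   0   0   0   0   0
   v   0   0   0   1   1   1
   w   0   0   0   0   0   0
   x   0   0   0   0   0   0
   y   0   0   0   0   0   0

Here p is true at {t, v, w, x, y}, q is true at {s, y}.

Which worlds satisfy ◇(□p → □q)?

s: successors {t, v}; □p → □q there: t:T, v:F. ✓
t: no successors, so ◇(□p → □q) fails. ✗
v: successors {w, x, y}; □p → □q there: w:T, x:T, y:T. ✓
w: no successors, so ◇(□p → □q) fails. ✗
x: no successors, so ◇(□p → □q) fails. ✗
y: no successors, so ◇(□p → □q) fails. ✗

{s, v}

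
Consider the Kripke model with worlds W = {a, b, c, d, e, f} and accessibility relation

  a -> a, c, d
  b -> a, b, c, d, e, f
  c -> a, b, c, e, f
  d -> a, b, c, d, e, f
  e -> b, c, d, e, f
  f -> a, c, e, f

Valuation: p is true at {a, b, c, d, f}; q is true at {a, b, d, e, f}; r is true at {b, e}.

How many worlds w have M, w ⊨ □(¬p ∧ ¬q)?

0

a: successors {a, c, d}; ¬p ∧ ¬q there: a:F, c:F, d:F. ✗
b: successors {a, b, c, d, e, f}; ¬p ∧ ¬q there: a:F, b:F, c:F, d:F, e:F, f:F. ✗
c: successors {a, b, c, e, f}; ¬p ∧ ¬q there: a:F, b:F, c:F, e:F, f:F. ✗
d: successors {a, b, c, d, e, f}; ¬p ∧ ¬q there: a:F, b:F, c:F, d:F, e:F, f:F. ✗
e: successors {b, c, d, e, f}; ¬p ∧ ¬q there: b:F, c:F, d:F, e:F, f:F. ✗
f: successors {a, c, e, f}; ¬p ∧ ¬q there: a:F, c:F, e:F, f:F. ✗
Satisfying worlds: ∅.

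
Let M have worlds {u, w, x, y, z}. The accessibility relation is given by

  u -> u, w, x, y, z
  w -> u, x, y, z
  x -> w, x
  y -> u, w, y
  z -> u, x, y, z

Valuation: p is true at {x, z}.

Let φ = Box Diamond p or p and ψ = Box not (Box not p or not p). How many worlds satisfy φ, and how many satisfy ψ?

For Box Diamond p or p:
u: Box Diamond p is F, p is F. ✗
w: Box Diamond p is F, p is F. ✗
x: Box Diamond p is T, p is T. ✓
y: Box Diamond p is F, p is F. ✗
z: Box Diamond p is F, p is T. ✓
— 2 worlds.
For Box not (Box not p or not p):
u: successors {u, w, x, y, z}; not (Box not p or not p) there: u:F, w:F, x:T, y:F, z:T. ✗
w: successors {u, x, y, z}; not (Box not p or not p) there: u:F, x:T, y:F, z:T. ✗
x: successors {w, x}; not (Box not p or not p) there: w:F, x:T. ✗
y: successors {u, w, y}; not (Box not p or not p) there: u:F, w:F, y:F. ✗
z: successors {u, x, y, z}; not (Box not p or not p) there: u:F, x:T, y:F, z:T. ✗
— 0 worlds.

2 and 0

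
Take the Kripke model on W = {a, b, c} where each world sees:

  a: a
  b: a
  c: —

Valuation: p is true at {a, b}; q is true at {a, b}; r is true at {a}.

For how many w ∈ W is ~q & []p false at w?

2

a: ~q is F, []p is T. ✗
b: ~q is F, []p is T. ✗
c: ~q is T, []p is T. ✓
Satisfying worlds: {c}.
So ~q & []p fails at the other 2 worlds.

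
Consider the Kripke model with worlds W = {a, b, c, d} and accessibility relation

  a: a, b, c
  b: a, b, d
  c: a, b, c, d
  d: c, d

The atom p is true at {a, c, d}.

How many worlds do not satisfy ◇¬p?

1

a: successors {a, b, c}; ¬p there: a:F, b:T, c:F. ✓
b: successors {a, b, d}; ¬p there: a:F, b:T, d:F. ✓
c: successors {a, b, c, d}; ¬p there: a:F, b:T, c:F, d:F. ✓
d: successors {c, d}; ¬p there: c:F, d:F. ✗
Satisfying worlds: {a, b, c}.
So ◇¬p fails at the other 1 world.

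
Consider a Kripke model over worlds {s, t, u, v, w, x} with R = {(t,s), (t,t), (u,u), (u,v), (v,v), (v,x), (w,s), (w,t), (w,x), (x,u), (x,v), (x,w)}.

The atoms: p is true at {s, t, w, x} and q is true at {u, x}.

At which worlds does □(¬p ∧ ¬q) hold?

{s}

s: no successors, so □(¬p ∧ ¬q) holds vacuously. ✓
t: successors {s, t}; ¬p ∧ ¬q there: s:F, t:F. ✗
u: successors {u, v}; ¬p ∧ ¬q there: u:F, v:T. ✗
v: successors {v, x}; ¬p ∧ ¬q there: v:T, x:F. ✗
w: successors {s, t, x}; ¬p ∧ ¬q there: s:F, t:F, x:F. ✗
x: successors {u, v, w}; ¬p ∧ ¬q there: u:F, v:T, w:F. ✗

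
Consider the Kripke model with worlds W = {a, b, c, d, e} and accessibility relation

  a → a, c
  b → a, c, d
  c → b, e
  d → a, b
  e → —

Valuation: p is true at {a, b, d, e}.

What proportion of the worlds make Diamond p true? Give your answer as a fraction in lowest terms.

a: successors {a, c}; p there: a:T, c:F. ✓
b: successors {a, c, d}; p there: a:T, c:F, d:T. ✓
c: successors {b, e}; p there: b:T, e:T. ✓
d: successors {a, b}; p there: a:T, b:T. ✓
e: no successors, so Diamond p fails. ✗
That's 4 of 5 worlds, so 4/5.

4/5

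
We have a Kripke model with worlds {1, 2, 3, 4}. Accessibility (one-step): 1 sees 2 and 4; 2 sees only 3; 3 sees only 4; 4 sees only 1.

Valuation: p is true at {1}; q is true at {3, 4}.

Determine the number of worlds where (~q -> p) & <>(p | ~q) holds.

1: ~q -> p is T, <>(p | ~q) is T. ✓
2: ~q -> p is F, <>(p | ~q) is F. ✗
3: ~q -> p is T, <>(p | ~q) is F. ✗
4: ~q -> p is T, <>(p | ~q) is T. ✓
Satisfying worlds: {1, 4}.

2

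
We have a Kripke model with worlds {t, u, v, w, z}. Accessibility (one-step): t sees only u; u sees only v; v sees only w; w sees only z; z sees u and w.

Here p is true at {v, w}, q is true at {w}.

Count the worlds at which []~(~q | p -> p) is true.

2

t: successors {u}; ~(~q | p -> p) there: u:T. ✓
u: successors {v}; ~(~q | p -> p) there: v:F. ✗
v: successors {w}; ~(~q | p -> p) there: w:F. ✗
w: successors {z}; ~(~q | p -> p) there: z:T. ✓
z: successors {u, w}; ~(~q | p -> p) there: u:T, w:F. ✗
Satisfying worlds: {t, w}.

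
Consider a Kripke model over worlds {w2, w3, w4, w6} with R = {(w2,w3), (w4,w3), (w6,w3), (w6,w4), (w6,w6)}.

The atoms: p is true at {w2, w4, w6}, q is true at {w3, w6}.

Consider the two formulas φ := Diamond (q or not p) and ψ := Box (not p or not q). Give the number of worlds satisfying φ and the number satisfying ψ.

3 and 3

For Diamond (q or not p):
w2: successors {w3}; q or not p there: w3:T. ✓
w3: no successors, so Diamond (q or not p) fails. ✗
w4: successors {w3}; q or not p there: w3:T. ✓
w6: successors {w3, w4, w6}; q or not p there: w3:T, w4:F, w6:T. ✓
— 3 worlds.
For Box (not p or not q):
w2: successors {w3}; not p or not q there: w3:T. ✓
w3: no successors, so Box (not p or not q) holds vacuously. ✓
w4: successors {w3}; not p or not q there: w3:T. ✓
w6: successors {w3, w4, w6}; not p or not q there: w3:T, w4:T, w6:F. ✗
— 3 worlds.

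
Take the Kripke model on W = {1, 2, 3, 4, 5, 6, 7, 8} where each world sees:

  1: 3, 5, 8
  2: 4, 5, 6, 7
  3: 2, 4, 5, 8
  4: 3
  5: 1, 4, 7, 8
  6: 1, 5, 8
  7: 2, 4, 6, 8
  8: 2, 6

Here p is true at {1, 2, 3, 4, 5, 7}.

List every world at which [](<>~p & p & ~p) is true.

∅

1: successors {3, 5, 8}; <>~p & p & ~p there: 3:F, 5:F, 8:F. ✗
2: successors {4, 5, 6, 7}; <>~p & p & ~p there: 4:F, 5:F, 6:F, 7:F. ✗
3: successors {2, 4, 5, 8}; <>~p & p & ~p there: 2:F, 4:F, 5:F, 8:F. ✗
4: successors {3}; <>~p & p & ~p there: 3:F. ✗
5: successors {1, 4, 7, 8}; <>~p & p & ~p there: 1:F, 4:F, 7:F, 8:F. ✗
6: successors {1, 5, 8}; <>~p & p & ~p there: 1:F, 5:F, 8:F. ✗
7: successors {2, 4, 6, 8}; <>~p & p & ~p there: 2:F, 4:F, 6:F, 8:F. ✗
8: successors {2, 6}; <>~p & p & ~p there: 2:F, 6:F. ✗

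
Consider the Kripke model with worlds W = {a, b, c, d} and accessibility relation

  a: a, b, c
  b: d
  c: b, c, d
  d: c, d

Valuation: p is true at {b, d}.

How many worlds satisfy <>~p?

a: successors {a, b, c}; ~p there: a:T, b:F, c:T. ✓
b: successors {d}; ~p there: d:F. ✗
c: successors {b, c, d}; ~p there: b:F, c:T, d:F. ✓
d: successors {c, d}; ~p there: c:T, d:F. ✓
Satisfying worlds: {a, c, d}.

3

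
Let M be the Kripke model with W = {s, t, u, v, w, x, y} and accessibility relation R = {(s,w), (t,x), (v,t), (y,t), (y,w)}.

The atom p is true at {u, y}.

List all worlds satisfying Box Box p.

s: successors {w}; Box p there: w:T. ✓
t: successors {x}; Box p there: x:T. ✓
u: no successors, so Box Box p holds vacuously. ✓
v: successors {t}; Box p there: t:F. ✗
w: no successors, so Box Box p holds vacuously. ✓
x: no successors, so Box Box p holds vacuously. ✓
y: successors {t, w}; Box p there: t:F, w:T. ✗

{s, t, u, w, x}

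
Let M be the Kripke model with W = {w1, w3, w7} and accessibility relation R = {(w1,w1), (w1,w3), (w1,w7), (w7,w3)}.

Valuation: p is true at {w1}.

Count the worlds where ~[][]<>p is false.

w1: [][]<>p is F. ✓
w3: [][]<>p is T. ✗
w7: [][]<>p is T. ✗
Satisfying worlds: {w1}.
So ~[][]<>p fails at the other 2 worlds.

2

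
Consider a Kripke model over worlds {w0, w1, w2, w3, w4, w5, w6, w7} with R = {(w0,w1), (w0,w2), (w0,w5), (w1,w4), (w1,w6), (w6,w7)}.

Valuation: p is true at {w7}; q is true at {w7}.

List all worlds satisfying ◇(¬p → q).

{w6}

w0: successors {w1, w2, w5}; ¬p → q there: w1:F, w2:F, w5:F. ✗
w1: successors {w4, w6}; ¬p → q there: w4:F, w6:F. ✗
w2: no successors, so ◇(¬p → q) fails. ✗
w3: no successors, so ◇(¬p → q) fails. ✗
w4: no successors, so ◇(¬p → q) fails. ✗
w5: no successors, so ◇(¬p → q) fails. ✗
w6: successors {w7}; ¬p → q there: w7:T. ✓
w7: no successors, so ◇(¬p → q) fails. ✗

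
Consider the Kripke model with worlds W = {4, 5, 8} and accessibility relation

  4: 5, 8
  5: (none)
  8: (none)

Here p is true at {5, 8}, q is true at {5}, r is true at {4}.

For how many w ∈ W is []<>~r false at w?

4: successors {5, 8}; <>~r there: 5:F, 8:F. ✗
5: no successors, so []<>~r holds vacuously. ✓
8: no successors, so []<>~r holds vacuously. ✓
Satisfying worlds: {5, 8}.
So []<>~r fails at the other 1 world.

1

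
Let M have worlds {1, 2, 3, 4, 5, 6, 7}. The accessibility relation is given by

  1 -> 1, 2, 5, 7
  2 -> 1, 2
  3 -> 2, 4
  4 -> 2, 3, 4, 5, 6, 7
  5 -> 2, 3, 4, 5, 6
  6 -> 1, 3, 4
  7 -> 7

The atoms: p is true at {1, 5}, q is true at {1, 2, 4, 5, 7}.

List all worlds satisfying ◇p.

{1, 2, 4, 5, 6}

1: successors {1, 2, 5, 7}; p there: 1:T, 2:F, 5:T, 7:F. ✓
2: successors {1, 2}; p there: 1:T, 2:F. ✓
3: successors {2, 4}; p there: 2:F, 4:F. ✗
4: successors {2, 3, 4, 5, 6, 7}; p there: 2:F, 3:F, 4:F, 5:T, 6:F, 7:F. ✓
5: successors {2, 3, 4, 5, 6}; p there: 2:F, 3:F, 4:F, 5:T, 6:F. ✓
6: successors {1, 3, 4}; p there: 1:T, 3:F, 4:F. ✓
7: successors {7}; p there: 7:F. ✗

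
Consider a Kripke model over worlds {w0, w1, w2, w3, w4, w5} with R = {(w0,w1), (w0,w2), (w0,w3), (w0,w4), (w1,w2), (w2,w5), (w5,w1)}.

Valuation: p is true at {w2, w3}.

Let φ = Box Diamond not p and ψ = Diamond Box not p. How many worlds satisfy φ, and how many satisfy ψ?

4 and 3

For Box Diamond not p:
w0: successors {w1, w2, w3, w4}; Diamond not p there: w1:F, w2:T, w3:F, w4:F. ✗
w1: successors {w2}; Diamond not p there: w2:T. ✓
w2: successors {w5}; Diamond not p there: w5:T. ✓
w3: no successors, so Box Diamond not p holds vacuously. ✓
w4: no successors, so Box Diamond not p holds vacuously. ✓
w5: successors {w1}; Diamond not p there: w1:F. ✗
— 4 worlds.
For Diamond Box not p:
w0: successors {w1, w2, w3, w4}; Box not p there: w1:F, w2:T, w3:T, w4:T. ✓
w1: successors {w2}; Box not p there: w2:T. ✓
w2: successors {w5}; Box not p there: w5:T. ✓
w3: no successors, so Diamond Box not p fails. ✗
w4: no successors, so Diamond Box not p fails. ✗
w5: successors {w1}; Box not p there: w1:F. ✗
— 3 worlds.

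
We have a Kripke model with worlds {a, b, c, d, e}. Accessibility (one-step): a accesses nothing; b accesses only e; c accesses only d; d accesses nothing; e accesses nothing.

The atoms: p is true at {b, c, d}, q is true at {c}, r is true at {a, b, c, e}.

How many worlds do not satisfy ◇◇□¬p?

5

a: no successors, so ◇◇□¬p fails. ✗
b: successors {e}; ◇□¬p there: e:F. ✗
c: successors {d}; ◇□¬p there: d:F. ✗
d: no successors, so ◇◇□¬p fails. ✗
e: no successors, so ◇◇□¬p fails. ✗
Satisfying worlds: ∅.
So ◇◇□¬p fails at the other 5 worlds.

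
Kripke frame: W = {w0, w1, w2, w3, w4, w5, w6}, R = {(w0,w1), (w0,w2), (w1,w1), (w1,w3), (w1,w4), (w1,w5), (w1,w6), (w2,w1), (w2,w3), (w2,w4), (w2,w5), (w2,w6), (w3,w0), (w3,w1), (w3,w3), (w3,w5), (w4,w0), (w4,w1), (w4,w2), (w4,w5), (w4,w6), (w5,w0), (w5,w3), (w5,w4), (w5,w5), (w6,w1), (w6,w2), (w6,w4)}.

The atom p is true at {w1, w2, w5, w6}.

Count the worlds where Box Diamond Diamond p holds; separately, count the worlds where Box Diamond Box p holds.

7 and 0

For Box Diamond Diamond p:
w0: successors {w1, w2}; Diamond Diamond p there: w1:T, w2:T. ✓
w1: successors {w1, w3, w4, w5, w6}; Diamond Diamond p there: w1:T, w3:T, w4:T, w5:T, w6:T. ✓
w2: successors {w1, w3, w4, w5, w6}; Diamond Diamond p there: w1:T, w3:T, w4:T, w5:T, w6:T. ✓
w3: successors {w0, w1, w3, w5}; Diamond Diamond p there: w0:T, w1:T, w3:T, w5:T. ✓
w4: successors {w0, w1, w2, w5, w6}; Diamond Diamond p there: w0:T, w1:T, w2:T, w5:T, w6:T. ✓
w5: successors {w0, w3, w4, w5}; Diamond Diamond p there: w0:T, w3:T, w4:T, w5:T. ✓
w6: successors {w1, w2, w4}; Diamond Diamond p there: w1:T, w2:T, w4:T. ✓
— 7 worlds.
For Box Diamond Box p:
w0: successors {w1, w2}; Diamond Box p there: w1:F, w2:F. ✗
w1: successors {w1, w3, w4, w5, w6}; Diamond Box p there: w1:F, w3:T, w4:T, w5:T, w6:F. ✗
w2: successors {w1, w3, w4, w5, w6}; Diamond Box p there: w1:F, w3:T, w4:T, w5:T, w6:F. ✗
w3: successors {w0, w1, w3, w5}; Diamond Box p there: w0:F, w1:F, w3:T, w5:T. ✗
w4: successors {w0, w1, w2, w5, w6}; Diamond Box p there: w0:F, w1:F, w2:F, w5:T, w6:F. ✗
w5: successors {w0, w3, w4, w5}; Diamond Box p there: w0:F, w3:T, w4:T, w5:T. ✗
w6: successors {w1, w2, w4}; Diamond Box p there: w1:F, w2:F, w4:T. ✗
— 0 worlds.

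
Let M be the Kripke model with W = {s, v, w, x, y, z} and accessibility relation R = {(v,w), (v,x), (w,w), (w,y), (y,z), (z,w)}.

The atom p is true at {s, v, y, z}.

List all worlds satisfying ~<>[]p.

s: <>[]p is F. ✓
v: <>[]p is T. ✗
w: <>[]p is T. ✗
x: <>[]p is F. ✓
y: <>[]p is F. ✓
z: <>[]p is F. ✓

{s, x, y, z}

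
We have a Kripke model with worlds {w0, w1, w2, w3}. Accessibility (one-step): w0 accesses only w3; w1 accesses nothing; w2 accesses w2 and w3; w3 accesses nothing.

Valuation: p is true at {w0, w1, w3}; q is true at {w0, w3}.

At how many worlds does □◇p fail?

2

w0: successors {w3}; ◇p there: w3:F. ✗
w1: no successors, so □◇p holds vacuously. ✓
w2: successors {w2, w3}; ◇p there: w2:T, w3:F. ✗
w3: no successors, so □◇p holds vacuously. ✓
Satisfying worlds: {w1, w3}.
So □◇p fails at the other 2 worlds.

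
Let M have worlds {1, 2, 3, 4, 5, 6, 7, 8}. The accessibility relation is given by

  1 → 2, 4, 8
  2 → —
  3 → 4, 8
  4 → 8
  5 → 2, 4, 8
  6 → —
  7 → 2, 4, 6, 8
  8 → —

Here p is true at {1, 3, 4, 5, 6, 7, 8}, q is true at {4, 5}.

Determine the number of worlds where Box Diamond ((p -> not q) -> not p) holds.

1: successors {2, 4, 8}; Diamond ((p -> not q) -> not p) there: 2:F, 4:F, 8:F. ✗
2: no successors, so Box Diamond ((p -> not q) -> not p) holds vacuously. ✓
3: successors {4, 8}; Diamond ((p -> not q) -> not p) there: 4:F, 8:F. ✗
4: successors {8}; Diamond ((p -> not q) -> not p) there: 8:F. ✗
5: successors {2, 4, 8}; Diamond ((p -> not q) -> not p) there: 2:F, 4:F, 8:F. ✗
6: no successors, so Box Diamond ((p -> not q) -> not p) holds vacuously. ✓
7: successors {2, 4, 6, 8}; Diamond ((p -> not q) -> not p) there: 2:F, 4:F, 6:F, 8:F. ✗
8: no successors, so Box Diamond ((p -> not q) -> not p) holds vacuously. ✓
Satisfying worlds: {2, 6, 8}.

3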